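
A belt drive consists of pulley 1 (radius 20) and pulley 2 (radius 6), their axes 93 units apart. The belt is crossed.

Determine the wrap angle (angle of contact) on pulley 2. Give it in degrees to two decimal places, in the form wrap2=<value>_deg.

crossed belt: β = asin((r1+r2)/C) = asin(26/93) = 16.2345°
wrap1 = wrap2 = π + 2β = 212.4691°

wrap2=212.47_deg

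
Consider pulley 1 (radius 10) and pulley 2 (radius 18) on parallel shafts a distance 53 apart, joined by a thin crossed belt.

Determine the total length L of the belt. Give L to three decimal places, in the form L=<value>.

L=209.134

crossed belt: β = asin((r1+r2)/C) = asin(28/53) = 31.8908°
wrap1 = wrap2 = π + 2β = 243.7816°
tangent length = C·cosβ = 45.0000
L = (r1+r2)·wrap + 2·C·cosβ = 28·4.2548 + 2·45.0000 = 209.1342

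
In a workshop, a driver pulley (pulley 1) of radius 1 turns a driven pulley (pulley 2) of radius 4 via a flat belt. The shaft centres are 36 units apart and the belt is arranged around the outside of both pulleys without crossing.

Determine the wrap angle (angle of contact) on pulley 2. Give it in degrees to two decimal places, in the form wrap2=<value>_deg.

open belt: β = asin((r2−r1)/C) = asin(3/36) = 4.7802°
wrap1 = π − 2β = 170.4396°
wrap2 = π + 2β = 189.5604°

wrap2=189.56_deg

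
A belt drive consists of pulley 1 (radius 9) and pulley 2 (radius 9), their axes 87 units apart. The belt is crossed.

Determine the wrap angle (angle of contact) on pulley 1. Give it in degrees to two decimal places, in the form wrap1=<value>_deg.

crossed belt: β = asin((r1+r2)/C) = asin(18/87) = 11.9405°
wrap1 = wrap2 = π + 2β = 203.8811°

wrap1=203.88_deg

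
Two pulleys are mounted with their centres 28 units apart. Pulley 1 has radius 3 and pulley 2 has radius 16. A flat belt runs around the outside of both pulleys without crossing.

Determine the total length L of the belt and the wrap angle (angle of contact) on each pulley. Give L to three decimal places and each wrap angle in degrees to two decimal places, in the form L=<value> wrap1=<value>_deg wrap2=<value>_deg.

L=121.842 wrap1=124.67_deg wrap2=235.33_deg

open belt: β = asin((r2−r1)/C) = asin(13/28) = 27.6640°
wrap1 = π − 2β = 124.6720°
wrap2 = π + 2β = 235.3280°
tangent length = C·cosβ = 24.7992
L = r1·wrap1 + r2·wrap2 + 2·C·cosβ = 3·2.1759 + 16·4.1072 + 2·24.7992 = 121.8422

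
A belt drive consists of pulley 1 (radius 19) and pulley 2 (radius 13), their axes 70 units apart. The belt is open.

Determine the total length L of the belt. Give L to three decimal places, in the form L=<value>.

L=241.046

open belt: β = asin((r2−r1)/C) = asin(-6/70) = -4.9171°
wrap1 = π − 2β = 189.8342°
wrap2 = π + 2β = 170.1658°
tangent length = C·cosβ = 69.7424
L = r1·wrap1 + r2·wrap2 + 2·C·cosβ = 19·3.3132 + 13·2.9700 + 2·69.7424 = 241.0456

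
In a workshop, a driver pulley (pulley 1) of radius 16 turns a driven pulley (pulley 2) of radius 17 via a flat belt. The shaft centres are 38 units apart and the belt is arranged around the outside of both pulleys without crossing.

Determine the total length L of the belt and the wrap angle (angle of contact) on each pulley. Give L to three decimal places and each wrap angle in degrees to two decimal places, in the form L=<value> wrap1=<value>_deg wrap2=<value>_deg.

L=179.699 wrap1=176.98_deg wrap2=183.02_deg

open belt: β = asin((r2−r1)/C) = asin(1/38) = 1.5080°
wrap1 = π − 2β = 176.9841°
wrap2 = π + 2β = 183.0159°
tangent length = C·cosβ = 37.9868
L = r1·wrap1 + r2·wrap2 + 2·C·cosβ = 16·3.0890 + 17·3.1942 + 2·37.9868 = 179.6989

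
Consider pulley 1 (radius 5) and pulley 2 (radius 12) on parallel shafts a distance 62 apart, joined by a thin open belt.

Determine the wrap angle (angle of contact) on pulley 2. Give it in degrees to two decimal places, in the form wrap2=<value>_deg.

open belt: β = asin((r2−r1)/C) = asin(7/62) = 6.4827°
wrap1 = π − 2β = 167.0346°
wrap2 = π + 2β = 192.9654°

wrap2=192.97_deg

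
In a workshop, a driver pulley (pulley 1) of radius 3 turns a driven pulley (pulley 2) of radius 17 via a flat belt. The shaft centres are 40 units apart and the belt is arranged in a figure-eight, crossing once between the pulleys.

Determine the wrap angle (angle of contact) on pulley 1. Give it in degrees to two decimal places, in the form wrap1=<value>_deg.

crossed belt: β = asin((r1+r2)/C) = asin(20/40) = 30.0000°
wrap1 = wrap2 = π + 2β = 240.0000°

wrap1=240.00_deg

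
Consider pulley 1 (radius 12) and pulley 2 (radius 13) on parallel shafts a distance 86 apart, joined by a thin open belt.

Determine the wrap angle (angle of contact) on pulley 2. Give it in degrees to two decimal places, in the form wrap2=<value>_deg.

open belt: β = asin((r2−r1)/C) = asin(1/86) = 0.6662°
wrap1 = π − 2β = 178.6675°
wrap2 = π + 2β = 181.3325°

wrap2=181.33_deg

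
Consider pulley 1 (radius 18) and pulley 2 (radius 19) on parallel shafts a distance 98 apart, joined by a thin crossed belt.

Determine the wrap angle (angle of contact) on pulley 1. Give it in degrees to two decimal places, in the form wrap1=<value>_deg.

crossed belt: β = asin((r1+r2)/C) = asin(37/98) = 22.1821°
wrap1 = wrap2 = π + 2β = 224.3641°

wrap1=224.36_deg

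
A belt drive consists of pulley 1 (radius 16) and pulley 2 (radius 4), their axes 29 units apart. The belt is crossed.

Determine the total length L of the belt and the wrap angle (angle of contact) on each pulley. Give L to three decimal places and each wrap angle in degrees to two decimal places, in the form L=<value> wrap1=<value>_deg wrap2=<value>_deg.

L=135.272 wrap1=267.21_deg wrap2=267.21_deg

crossed belt: β = asin((r1+r2)/C) = asin(20/29) = 43.6028°
wrap1 = wrap2 = π + 2β = 267.2056°
tangent length = C·cosβ = 21.0000
L = (r1+r2)·wrap + 2·C·cosβ = 20·4.6636 + 2·21.0000 = 135.2724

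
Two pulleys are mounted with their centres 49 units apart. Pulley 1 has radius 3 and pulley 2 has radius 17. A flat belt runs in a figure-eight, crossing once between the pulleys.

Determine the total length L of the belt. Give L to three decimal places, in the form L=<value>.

crossed belt: β = asin((r1+r2)/C) = asin(20/49) = 24.0895°
wrap1 = wrap2 = π + 2β = 228.1790°
tangent length = C·cosβ = 44.7325
L = (r1+r2)·wrap + 2·C·cosβ = 20·3.9825 + 2·44.7325 = 169.1146

L=169.115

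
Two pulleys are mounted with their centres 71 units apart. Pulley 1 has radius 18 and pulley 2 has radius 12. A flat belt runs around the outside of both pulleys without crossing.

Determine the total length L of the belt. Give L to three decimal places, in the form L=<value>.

open belt: β = asin((r2−r1)/C) = asin(-6/71) = -4.8477°
wrap1 = π − 2β = 189.6954°
wrap2 = π + 2β = 170.3046°
tangent length = C·cosβ = 70.7460
L = r1·wrap1 + r2·wrap2 + 2·C·cosβ = 18·3.3108 + 12·2.9724 + 2·70.7460 = 236.7551

L=236.755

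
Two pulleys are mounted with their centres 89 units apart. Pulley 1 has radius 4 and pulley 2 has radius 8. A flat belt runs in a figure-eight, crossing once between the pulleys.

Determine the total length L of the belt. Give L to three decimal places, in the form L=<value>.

crossed belt: β = asin((r1+r2)/C) = asin(12/89) = 7.7489°
wrap1 = wrap2 = π + 2β = 195.4977°
tangent length = C·cosβ = 88.1873
L = (r1+r2)·wrap + 2·C·cosβ = 12·3.4121 + 2·88.1873 = 217.3196

L=217.320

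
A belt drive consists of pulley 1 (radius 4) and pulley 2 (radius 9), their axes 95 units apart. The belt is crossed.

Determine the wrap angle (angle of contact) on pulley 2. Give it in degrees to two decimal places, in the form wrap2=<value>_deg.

wrap2=195.73_deg

crossed belt: β = asin((r1+r2)/C) = asin(13/95) = 7.8652°
wrap1 = wrap2 = π + 2β = 195.7303°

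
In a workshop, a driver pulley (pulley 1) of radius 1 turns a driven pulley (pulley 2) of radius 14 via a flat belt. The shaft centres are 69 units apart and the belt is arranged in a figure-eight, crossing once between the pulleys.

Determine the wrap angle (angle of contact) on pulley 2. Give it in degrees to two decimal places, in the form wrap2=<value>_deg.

crossed belt: β = asin((r1+r2)/C) = asin(15/69) = 12.5559°
wrap1 = wrap2 = π + 2β = 205.1117°

wrap2=205.11_deg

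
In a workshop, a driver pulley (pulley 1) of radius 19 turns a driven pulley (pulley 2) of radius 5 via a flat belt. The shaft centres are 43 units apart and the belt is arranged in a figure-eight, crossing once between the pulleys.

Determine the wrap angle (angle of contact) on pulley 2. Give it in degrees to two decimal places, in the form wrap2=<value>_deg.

crossed belt: β = asin((r1+r2)/C) = asin(24/43) = 33.9272°
wrap1 = wrap2 = π + 2β = 247.8545°

wrap2=247.85_deg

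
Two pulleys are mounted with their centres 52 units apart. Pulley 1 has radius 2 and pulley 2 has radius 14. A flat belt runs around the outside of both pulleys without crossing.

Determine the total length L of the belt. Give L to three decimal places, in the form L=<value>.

open belt: β = asin((r2−r1)/C) = asin(12/52) = 13.3424°
wrap1 = π − 2β = 153.3153°
wrap2 = π + 2β = 206.6847°
tangent length = C·cosβ = 50.5964
L = r1·wrap1 + r2·wrap2 + 2·C·cosβ = 2·2.6759 + 14·3.6073 + 2·50.5964 = 157.0472

L=157.047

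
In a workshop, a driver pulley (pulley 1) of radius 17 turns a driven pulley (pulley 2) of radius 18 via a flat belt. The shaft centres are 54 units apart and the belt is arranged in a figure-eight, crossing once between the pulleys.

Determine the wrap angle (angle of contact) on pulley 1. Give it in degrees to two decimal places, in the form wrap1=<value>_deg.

crossed belt: β = asin((r1+r2)/C) = asin(35/54) = 40.4021°
wrap1 = wrap2 = π + 2β = 260.8043°

wrap1=260.80_deg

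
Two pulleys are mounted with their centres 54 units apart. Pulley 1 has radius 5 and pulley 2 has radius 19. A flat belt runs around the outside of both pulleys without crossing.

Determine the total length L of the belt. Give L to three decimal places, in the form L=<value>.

L=187.049

open belt: β = asin((r2−r1)/C) = asin(14/54) = 15.0261°
wrap1 = π − 2β = 149.9478°
wrap2 = π + 2β = 210.0522°
tangent length = C·cosβ = 52.1536
L = r1·wrap1 + r2·wrap2 + 2·C·cosβ = 5·2.6171 + 19·3.6661 + 2·52.1536 = 187.0486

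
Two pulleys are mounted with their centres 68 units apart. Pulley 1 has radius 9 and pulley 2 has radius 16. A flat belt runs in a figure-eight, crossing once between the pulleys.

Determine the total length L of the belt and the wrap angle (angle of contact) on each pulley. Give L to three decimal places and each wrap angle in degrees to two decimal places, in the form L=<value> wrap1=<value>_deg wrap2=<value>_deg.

crossed belt: β = asin((r1+r2)/C) = asin(25/68) = 21.5706°
wrap1 = wrap2 = π + 2β = 223.1412°
tangent length = C·cosβ = 63.2376
L = (r1+r2)·wrap + 2·C·cosβ = 25·3.8945 + 2·63.2376 = 223.8390

L=223.839 wrap1=223.14_deg wrap2=223.14_deg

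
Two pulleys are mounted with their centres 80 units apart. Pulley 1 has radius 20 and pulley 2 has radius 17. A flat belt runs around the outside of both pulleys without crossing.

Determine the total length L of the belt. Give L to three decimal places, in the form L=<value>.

open belt: β = asin((r2−r1)/C) = asin(-3/80) = -2.1491°
wrap1 = π − 2β = 184.2982°
wrap2 = π + 2β = 175.7018°
tangent length = C·cosβ = 79.9437
L = r1·wrap1 + r2·wrap2 + 2·C·cosβ = 20·3.2166 + 17·3.0666 + 2·79.9437 = 276.3514

L=276.351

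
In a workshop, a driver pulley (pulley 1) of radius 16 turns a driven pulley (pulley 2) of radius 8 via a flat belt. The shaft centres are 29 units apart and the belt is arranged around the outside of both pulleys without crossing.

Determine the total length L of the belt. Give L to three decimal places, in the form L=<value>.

open belt: β = asin((r2−r1)/C) = asin(-8/29) = -16.0134°
wrap1 = π − 2β = 212.0268°
wrap2 = π + 2β = 147.9732°
tangent length = C·cosβ = 27.8747
L = r1·wrap1 + r2·wrap2 + 2·C·cosβ = 16·3.7006 + 8·2.5826 + 2·27.8747 = 135.6194

L=135.619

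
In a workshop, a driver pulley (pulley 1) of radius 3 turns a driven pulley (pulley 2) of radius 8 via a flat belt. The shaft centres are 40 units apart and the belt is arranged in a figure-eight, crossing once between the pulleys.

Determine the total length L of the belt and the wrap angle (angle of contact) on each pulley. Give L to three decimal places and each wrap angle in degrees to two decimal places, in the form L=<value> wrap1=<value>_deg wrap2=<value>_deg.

L=117.602 wrap1=211.92_deg wrap2=211.92_deg

crossed belt: β = asin((r1+r2)/C) = asin(11/40) = 15.9620°
wrap1 = wrap2 = π + 2β = 211.9240°
tangent length = C·cosβ = 38.4578
L = (r1+r2)·wrap + 2·C·cosβ = 11·3.6988 + 2·38.4578 = 117.6020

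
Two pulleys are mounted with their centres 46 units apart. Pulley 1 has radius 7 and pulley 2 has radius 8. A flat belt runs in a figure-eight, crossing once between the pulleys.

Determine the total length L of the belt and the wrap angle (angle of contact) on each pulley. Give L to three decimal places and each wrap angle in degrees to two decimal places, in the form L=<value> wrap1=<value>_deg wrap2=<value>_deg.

L=144.060 wrap1=218.06_deg wrap2=218.06_deg

crossed belt: β = asin((r1+r2)/C) = asin(15/46) = 19.0314°
wrap1 = wrap2 = π + 2β = 218.0629°
tangent length = C·cosβ = 43.4856
L = (r1+r2)·wrap + 2·C·cosβ = 15·3.8059 + 2·43.4856 = 144.0600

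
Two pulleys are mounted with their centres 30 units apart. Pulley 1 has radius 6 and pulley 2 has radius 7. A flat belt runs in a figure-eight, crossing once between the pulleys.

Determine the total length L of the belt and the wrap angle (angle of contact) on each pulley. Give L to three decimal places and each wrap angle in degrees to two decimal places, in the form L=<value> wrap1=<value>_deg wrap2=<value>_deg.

L=106.568 wrap1=231.36_deg wrap2=231.36_deg

crossed belt: β = asin((r1+r2)/C) = asin(13/30) = 25.6793°
wrap1 = wrap2 = π + 2β = 231.3586°
tangent length = C·cosβ = 27.0370
L = (r1+r2)·wrap + 2·C·cosβ = 13·4.0380 + 2·27.0370 = 106.5676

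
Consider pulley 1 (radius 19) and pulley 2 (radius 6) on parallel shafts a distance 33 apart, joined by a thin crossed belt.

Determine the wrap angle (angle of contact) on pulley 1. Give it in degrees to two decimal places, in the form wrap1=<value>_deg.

crossed belt: β = asin((r1+r2)/C) = asin(25/33) = 49.2509°
wrap1 = wrap2 = π + 2β = 278.5019°

wrap1=278.50_deg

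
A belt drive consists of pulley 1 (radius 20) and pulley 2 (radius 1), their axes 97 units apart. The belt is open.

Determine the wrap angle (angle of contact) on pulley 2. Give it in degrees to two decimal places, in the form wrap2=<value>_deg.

wrap2=157.41_deg

open belt: β = asin((r2−r1)/C) = asin(-19/97) = -11.2959°
wrap1 = π − 2β = 202.5918°
wrap2 = π + 2β = 157.4082°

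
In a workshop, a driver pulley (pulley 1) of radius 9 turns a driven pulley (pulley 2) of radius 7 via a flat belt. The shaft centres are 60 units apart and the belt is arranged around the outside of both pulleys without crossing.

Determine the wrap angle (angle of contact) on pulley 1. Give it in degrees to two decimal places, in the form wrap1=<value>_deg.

wrap1=183.82_deg

open belt: β = asin((r2−r1)/C) = asin(-2/60) = -1.9102°
wrap1 = π − 2β = 183.8204°
wrap2 = π + 2β = 176.1796°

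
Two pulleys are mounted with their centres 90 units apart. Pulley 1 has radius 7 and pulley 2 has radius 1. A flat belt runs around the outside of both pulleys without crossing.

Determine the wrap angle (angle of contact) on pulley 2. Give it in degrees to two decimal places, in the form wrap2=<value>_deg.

open belt: β = asin((r2−r1)/C) = asin(-6/90) = -3.8226°
wrap1 = π − 2β = 187.6451°
wrap2 = π + 2β = 172.3549°

wrap2=172.35_deg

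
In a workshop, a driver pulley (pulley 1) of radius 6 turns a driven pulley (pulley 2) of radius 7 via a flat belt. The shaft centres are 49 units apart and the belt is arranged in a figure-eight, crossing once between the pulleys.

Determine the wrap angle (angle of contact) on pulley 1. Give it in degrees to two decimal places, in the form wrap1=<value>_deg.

wrap1=210.77_deg

crossed belt: β = asin((r1+r2)/C) = asin(13/49) = 15.3851°
wrap1 = wrap2 = π + 2β = 210.7703°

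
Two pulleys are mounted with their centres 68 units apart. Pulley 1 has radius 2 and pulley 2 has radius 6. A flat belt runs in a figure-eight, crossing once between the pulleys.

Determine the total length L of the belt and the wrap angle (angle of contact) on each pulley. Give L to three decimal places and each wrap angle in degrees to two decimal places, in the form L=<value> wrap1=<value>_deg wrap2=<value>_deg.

L=162.075 wrap1=193.51_deg wrap2=193.51_deg

crossed belt: β = asin((r1+r2)/C) = asin(8/68) = 6.7563°
wrap1 = wrap2 = π + 2β = 193.5127°
tangent length = C·cosβ = 67.5278
L = (r1+r2)·wrap + 2·C·cosβ = 8·3.3774 + 2·67.5278 = 162.0750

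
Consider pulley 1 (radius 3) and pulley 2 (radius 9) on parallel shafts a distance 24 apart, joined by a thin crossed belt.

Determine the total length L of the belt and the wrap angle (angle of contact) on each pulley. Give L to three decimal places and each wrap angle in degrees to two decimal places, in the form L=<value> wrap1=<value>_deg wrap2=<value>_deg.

crossed belt: β = asin((r1+r2)/C) = asin(12/24) = 30.0000°
wrap1 = wrap2 = π + 2β = 240.0000°
tangent length = C·cosβ = 20.7846
L = (r1+r2)·wrap + 2·C·cosβ = 12·4.1888 + 2·20.7846 = 91.8347

L=91.835 wrap1=240.00_deg wrap2=240.00_deg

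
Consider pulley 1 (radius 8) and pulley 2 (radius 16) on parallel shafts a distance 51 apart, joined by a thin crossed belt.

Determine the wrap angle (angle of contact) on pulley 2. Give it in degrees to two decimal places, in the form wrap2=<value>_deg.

wrap2=236.14_deg

crossed belt: β = asin((r1+r2)/C) = asin(24/51) = 28.0725°
wrap1 = wrap2 = π + 2β = 236.1450°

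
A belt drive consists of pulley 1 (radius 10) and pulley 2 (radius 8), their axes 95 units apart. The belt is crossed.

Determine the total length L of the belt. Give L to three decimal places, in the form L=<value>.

L=249.970

crossed belt: β = asin((r1+r2)/C) = asin(18/95) = 10.9221°
wrap1 = wrap2 = π + 2β = 201.8441°
tangent length = C·cosβ = 93.2792
L = (r1+r2)·wrap + 2·C·cosβ = 18·3.5228 + 2·93.2792 = 249.9695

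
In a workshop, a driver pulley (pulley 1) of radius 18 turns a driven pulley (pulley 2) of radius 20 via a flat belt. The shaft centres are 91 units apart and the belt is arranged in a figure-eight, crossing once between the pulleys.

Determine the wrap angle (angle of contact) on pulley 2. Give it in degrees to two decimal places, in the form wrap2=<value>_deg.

crossed belt: β = asin((r1+r2)/C) = asin(38/91) = 24.6820°
wrap1 = wrap2 = π + 2β = 229.3641°

wrap2=229.36_deg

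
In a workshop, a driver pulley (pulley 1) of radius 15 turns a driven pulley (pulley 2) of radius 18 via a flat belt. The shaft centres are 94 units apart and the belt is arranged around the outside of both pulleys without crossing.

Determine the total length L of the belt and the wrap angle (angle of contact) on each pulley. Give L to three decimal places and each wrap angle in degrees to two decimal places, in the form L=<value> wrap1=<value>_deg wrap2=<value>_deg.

open belt: β = asin((r2−r1)/C) = asin(3/94) = 1.8289°
wrap1 = π − 2β = 176.3422°
wrap2 = π + 2β = 183.6578°
tangent length = C·cosβ = 93.9521
L = r1·wrap1 + r2·wrap2 + 2·C·cosβ = 15·3.0778 + 18·3.2054 + 2·93.9521 = 291.7683

L=291.768 wrap1=176.34_deg wrap2=183.66_deg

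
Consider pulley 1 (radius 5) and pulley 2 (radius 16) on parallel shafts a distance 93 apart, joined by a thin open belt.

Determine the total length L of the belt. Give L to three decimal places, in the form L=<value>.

L=253.276

open belt: β = asin((r2−r1)/C) = asin(11/93) = 6.7928°
wrap1 = π − 2β = 166.4144°
wrap2 = π + 2β = 193.5856°
tangent length = C·cosβ = 92.3472
L = r1·wrap1 + r2·wrap2 + 2·C·cosβ = 5·2.9045 + 16·3.3787 + 2·92.3472 = 253.2760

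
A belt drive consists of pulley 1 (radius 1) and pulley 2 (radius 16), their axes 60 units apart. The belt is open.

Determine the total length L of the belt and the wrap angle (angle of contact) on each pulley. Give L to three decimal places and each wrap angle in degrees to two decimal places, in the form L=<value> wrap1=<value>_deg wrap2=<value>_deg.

L=177.177 wrap1=151.04_deg wrap2=208.96_deg

open belt: β = asin((r2−r1)/C) = asin(15/60) = 14.4775°
wrap1 = π − 2β = 151.0450°
wrap2 = π + 2β = 208.9550°
tangent length = C·cosβ = 58.0948
L = r1·wrap1 + r2·wrap2 + 2·C·cosβ = 1·2.6362 + 16·3.6470 + 2·58.0948 = 177.1770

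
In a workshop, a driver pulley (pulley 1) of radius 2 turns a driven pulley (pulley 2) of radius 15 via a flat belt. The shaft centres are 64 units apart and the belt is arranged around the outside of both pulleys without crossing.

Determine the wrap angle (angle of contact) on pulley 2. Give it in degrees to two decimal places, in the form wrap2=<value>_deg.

open belt: β = asin((r2−r1)/C) = asin(13/64) = 11.7198°
wrap1 = π − 2β = 156.5605°
wrap2 = π + 2β = 203.4395°

wrap2=203.44_deg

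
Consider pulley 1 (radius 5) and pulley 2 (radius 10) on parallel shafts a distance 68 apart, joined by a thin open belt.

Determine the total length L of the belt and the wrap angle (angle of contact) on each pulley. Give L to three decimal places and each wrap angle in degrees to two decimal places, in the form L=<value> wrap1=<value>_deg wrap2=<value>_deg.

open belt: β = asin((r2−r1)/C) = asin(5/68) = 4.2167°
wrap1 = π − 2β = 171.5665°
wrap2 = π + 2β = 188.4335°
tangent length = C·cosβ = 67.8159
L = r1·wrap1 + r2·wrap2 + 2·C·cosβ = 5·2.9944 + 10·3.2888 + 2·67.8159 = 183.4917

L=183.492 wrap1=171.57_deg wrap2=188.43_deg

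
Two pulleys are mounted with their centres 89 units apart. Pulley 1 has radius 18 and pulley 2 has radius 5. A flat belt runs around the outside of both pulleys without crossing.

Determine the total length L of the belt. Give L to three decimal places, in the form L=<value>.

L=252.159

open belt: β = asin((r2−r1)/C) = asin(-13/89) = -8.3991°
wrap1 = π − 2β = 196.7982°
wrap2 = π + 2β = 163.2018°
tangent length = C·cosβ = 88.0454
L = r1·wrap1 + r2·wrap2 + 2·C·cosβ = 18·3.4348 + 5·2.8484 + 2·88.0454 = 252.1589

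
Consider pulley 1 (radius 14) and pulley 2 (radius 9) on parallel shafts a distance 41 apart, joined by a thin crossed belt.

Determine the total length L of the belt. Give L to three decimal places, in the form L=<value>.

crossed belt: β = asin((r1+r2)/C) = asin(23/41) = 34.1233°
wrap1 = wrap2 = π + 2β = 248.2466°
tangent length = C·cosβ = 33.9411
L = (r1+r2)·wrap + 2·C·cosβ = 23·4.3327 + 2·33.9411 = 167.5348

L=167.535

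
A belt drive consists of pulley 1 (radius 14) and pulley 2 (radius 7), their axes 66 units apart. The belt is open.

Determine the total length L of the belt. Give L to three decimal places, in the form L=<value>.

L=198.717

open belt: β = asin((r2−r1)/C) = asin(-7/66) = -6.0883°
wrap1 = π − 2β = 192.1766°
wrap2 = π + 2β = 167.8234°
tangent length = C·cosβ = 65.6277
L = r1·wrap1 + r2·wrap2 + 2·C·cosβ = 14·3.3541 + 7·2.9291 + 2·65.6277 = 198.7166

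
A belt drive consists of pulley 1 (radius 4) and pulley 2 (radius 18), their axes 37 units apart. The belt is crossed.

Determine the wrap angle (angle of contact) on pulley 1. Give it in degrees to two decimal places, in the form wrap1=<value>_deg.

crossed belt: β = asin((r1+r2)/C) = asin(22/37) = 36.4837°
wrap1 = wrap2 = π + 2β = 252.9675°

wrap1=252.97_deg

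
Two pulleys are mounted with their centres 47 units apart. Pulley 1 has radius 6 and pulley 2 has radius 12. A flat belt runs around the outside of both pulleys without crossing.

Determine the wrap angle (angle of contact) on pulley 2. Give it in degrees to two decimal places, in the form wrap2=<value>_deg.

wrap2=194.67_deg

open belt: β = asin((r2−r1)/C) = asin(6/47) = 7.3344°
wrap1 = π − 2β = 165.3313°
wrap2 = π + 2β = 194.6687°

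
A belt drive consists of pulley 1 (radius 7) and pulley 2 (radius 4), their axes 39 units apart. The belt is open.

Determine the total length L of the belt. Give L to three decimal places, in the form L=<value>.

L=112.788

open belt: β = asin((r2−r1)/C) = asin(-3/39) = -4.4117°
wrap1 = π − 2β = 188.8235°
wrap2 = π + 2β = 171.1765°
tangent length = C·cosβ = 38.8844
L = r1·wrap1 + r2·wrap2 + 2·C·cosβ = 7·3.2956 + 4·2.9876 + 2·38.8844 = 112.7884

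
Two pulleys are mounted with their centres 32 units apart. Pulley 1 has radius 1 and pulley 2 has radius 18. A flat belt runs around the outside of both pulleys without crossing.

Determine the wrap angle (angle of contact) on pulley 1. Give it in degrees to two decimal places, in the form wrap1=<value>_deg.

wrap1=115.82_deg

open belt: β = asin((r2−r1)/C) = asin(17/32) = 32.0900°
wrap1 = π − 2β = 115.8201°
wrap2 = π + 2β = 244.1799°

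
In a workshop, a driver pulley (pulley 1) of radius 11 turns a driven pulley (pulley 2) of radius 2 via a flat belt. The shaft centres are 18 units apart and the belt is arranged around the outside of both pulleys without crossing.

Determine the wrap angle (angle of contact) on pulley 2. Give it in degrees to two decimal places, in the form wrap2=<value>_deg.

wrap2=120.00_deg

open belt: β = asin((r2−r1)/C) = asin(-9/18) = -30.0000°
wrap1 = π − 2β = 240.0000°
wrap2 = π + 2β = 120.0000°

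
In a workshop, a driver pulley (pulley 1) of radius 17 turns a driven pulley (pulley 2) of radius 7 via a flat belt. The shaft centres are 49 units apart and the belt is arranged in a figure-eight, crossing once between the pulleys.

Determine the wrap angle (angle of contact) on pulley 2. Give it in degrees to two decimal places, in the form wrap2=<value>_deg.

crossed belt: β = asin((r1+r2)/C) = asin(24/49) = 29.3272°
wrap1 = wrap2 = π + 2β = 238.6543°

wrap2=238.65_deg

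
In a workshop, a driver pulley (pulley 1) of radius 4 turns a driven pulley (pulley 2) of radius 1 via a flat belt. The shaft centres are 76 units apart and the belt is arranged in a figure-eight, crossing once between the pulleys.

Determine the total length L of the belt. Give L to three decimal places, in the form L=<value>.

crossed belt: β = asin((r1+r2)/C) = asin(5/76) = 3.7722°
wrap1 = wrap2 = π + 2β = 187.5444°
tangent length = C·cosβ = 75.8353
L = (r1+r2)·wrap + 2·C·cosβ = 5·3.2733 + 2·75.8353 = 168.0370

L=168.037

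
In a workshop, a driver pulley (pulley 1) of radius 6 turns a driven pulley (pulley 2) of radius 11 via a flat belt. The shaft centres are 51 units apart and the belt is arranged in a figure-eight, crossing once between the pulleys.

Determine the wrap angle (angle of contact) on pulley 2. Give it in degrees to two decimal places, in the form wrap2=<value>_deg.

wrap2=218.94_deg

crossed belt: β = asin((r1+r2)/C) = asin(17/51) = 19.4712°
wrap1 = wrap2 = π + 2β = 218.9424°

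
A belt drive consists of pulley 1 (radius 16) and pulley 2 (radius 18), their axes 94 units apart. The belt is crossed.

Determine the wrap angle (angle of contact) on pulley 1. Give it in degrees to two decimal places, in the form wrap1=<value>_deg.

crossed belt: β = asin((r1+r2)/C) = asin(34/94) = 21.2048°
wrap1 = wrap2 = π + 2β = 222.4095°

wrap1=222.41_deg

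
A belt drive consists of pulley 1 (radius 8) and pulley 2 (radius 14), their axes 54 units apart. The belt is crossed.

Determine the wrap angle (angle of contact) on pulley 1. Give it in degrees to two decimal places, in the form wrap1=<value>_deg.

crossed belt: β = asin((r1+r2)/C) = asin(22/54) = 24.0421°
wrap1 = wrap2 = π + 2β = 228.0842°

wrap1=228.08_deg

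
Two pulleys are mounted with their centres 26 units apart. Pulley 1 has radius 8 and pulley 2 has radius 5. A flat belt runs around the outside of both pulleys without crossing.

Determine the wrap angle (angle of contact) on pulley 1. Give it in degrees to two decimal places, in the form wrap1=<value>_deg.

open belt: β = asin((r2−r1)/C) = asin(-3/26) = -6.6258°
wrap1 = π − 2β = 193.2516°
wrap2 = π + 2β = 166.7484°

wrap1=193.25_deg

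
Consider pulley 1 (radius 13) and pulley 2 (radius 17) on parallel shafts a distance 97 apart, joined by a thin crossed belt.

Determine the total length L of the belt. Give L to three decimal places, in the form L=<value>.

L=297.602

crossed belt: β = asin((r1+r2)/C) = asin(30/97) = 18.0157°
wrap1 = wrap2 = π + 2β = 216.0315°
tangent length = C·cosβ = 92.2442
L = (r1+r2)·wrap + 2·C·cosβ = 30·3.7705 + 2·92.2442 = 297.6023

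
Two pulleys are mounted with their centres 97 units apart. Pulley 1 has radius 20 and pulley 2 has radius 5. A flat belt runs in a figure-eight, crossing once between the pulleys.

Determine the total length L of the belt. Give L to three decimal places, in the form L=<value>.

L=279.020

crossed belt: β = asin((r1+r2)/C) = asin(25/97) = 14.9355°
wrap1 = wrap2 = π + 2β = 209.8711°
tangent length = C·cosβ = 93.7230
L = (r1+r2)·wrap + 2·C·cosβ = 25·3.6629 + 2·93.7230 = 279.0195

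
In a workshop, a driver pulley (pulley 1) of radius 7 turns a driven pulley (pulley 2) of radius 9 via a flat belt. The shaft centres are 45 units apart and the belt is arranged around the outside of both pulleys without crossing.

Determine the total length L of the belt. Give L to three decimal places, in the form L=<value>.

open belt: β = asin((r2−r1)/C) = asin(2/45) = 2.5473°
wrap1 = π − 2β = 174.9054°
wrap2 = π + 2β = 185.0946°
tangent length = C·cosβ = 44.9555
L = r1·wrap1 + r2·wrap2 + 2·C·cosβ = 7·3.0527 + 9·3.2305 + 2·44.9555 = 140.3544

L=140.354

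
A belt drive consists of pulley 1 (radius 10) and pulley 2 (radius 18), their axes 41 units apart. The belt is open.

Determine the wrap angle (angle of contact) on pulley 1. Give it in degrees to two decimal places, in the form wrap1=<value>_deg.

open belt: β = asin((r2−r1)/C) = asin(8/41) = 11.2518°
wrap1 = π − 2β = 157.4963°
wrap2 = π + 2β = 202.5037°

wrap1=157.50_deg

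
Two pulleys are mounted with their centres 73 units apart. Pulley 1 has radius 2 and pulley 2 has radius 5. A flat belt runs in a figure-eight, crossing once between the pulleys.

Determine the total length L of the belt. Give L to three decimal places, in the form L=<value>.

L=168.663

crossed belt: β = asin((r1+r2)/C) = asin(7/73) = 5.5026°
wrap1 = wrap2 = π + 2β = 191.0051°
tangent length = C·cosβ = 72.6636
L = (r1+r2)·wrap + 2·C·cosβ = 7·3.3337 + 2·72.6636 = 168.6629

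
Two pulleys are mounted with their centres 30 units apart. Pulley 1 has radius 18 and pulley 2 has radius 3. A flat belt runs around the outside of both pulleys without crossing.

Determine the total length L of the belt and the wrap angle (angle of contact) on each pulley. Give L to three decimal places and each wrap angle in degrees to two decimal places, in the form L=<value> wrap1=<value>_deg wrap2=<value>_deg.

open belt: β = asin((r2−r1)/C) = asin(-15/30) = -30.0000°
wrap1 = π − 2β = 240.0000°
wrap2 = π + 2β = 120.0000°
tangent length = C·cosβ = 25.9808
L = r1·wrap1 + r2·wrap2 + 2·C·cosβ = 18·4.1888 + 3·2.0944 + 2·25.9808 = 133.6429

L=133.643 wrap1=240.00_deg wrap2=120.00_deg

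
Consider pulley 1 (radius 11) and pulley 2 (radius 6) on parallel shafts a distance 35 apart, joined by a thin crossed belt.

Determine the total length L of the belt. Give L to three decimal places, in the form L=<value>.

crossed belt: β = asin((r1+r2)/C) = asin(17/35) = 29.0593°
wrap1 = wrap2 = π + 2β = 238.1186°
tangent length = C·cosβ = 30.5941
L = (r1+r2)·wrap + 2·C·cosβ = 17·4.1560 + 2·30.5941 = 131.8394

L=131.839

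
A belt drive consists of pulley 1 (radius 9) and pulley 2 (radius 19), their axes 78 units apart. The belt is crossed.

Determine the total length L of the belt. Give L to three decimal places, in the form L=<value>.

crossed belt: β = asin((r1+r2)/C) = asin(28/78) = 21.0372°
wrap1 = wrap2 = π + 2β = 222.0744°
tangent length = C·cosβ = 72.8011
L = (r1+r2)·wrap + 2·C·cosβ = 28·3.8759 + 2·72.8011 = 254.1282

L=254.128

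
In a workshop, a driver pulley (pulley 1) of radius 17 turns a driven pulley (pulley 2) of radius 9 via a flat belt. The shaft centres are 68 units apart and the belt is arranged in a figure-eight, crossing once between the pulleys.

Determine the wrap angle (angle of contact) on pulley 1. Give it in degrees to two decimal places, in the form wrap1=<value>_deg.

crossed belt: β = asin((r1+r2)/C) = asin(26/68) = 22.4795°
wrap1 = wrap2 = π + 2β = 224.9590°

wrap1=224.96_deg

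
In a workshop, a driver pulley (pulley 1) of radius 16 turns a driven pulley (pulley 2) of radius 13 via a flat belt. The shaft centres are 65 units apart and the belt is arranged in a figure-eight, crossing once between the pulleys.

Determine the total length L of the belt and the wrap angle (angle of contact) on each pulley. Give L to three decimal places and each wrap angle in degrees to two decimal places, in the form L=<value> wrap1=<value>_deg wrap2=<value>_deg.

L=234.273 wrap1=232.99_deg wrap2=232.99_deg

crossed belt: β = asin((r1+r2)/C) = asin(29/65) = 26.4972°
wrap1 = wrap2 = π + 2β = 232.9944°
tangent length = C·cosβ = 58.1722
L = (r1+r2)·wrap + 2·C·cosβ = 29·4.0665 + 2·58.1722 = 234.2734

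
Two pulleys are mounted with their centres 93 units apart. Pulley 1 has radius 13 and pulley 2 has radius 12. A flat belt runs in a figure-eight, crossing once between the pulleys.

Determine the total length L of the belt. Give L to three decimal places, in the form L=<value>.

L=271.302

crossed belt: β = asin((r1+r2)/C) = asin(25/93) = 15.5939°
wrap1 = wrap2 = π + 2β = 211.1878°
tangent length = C·cosβ = 89.5768
L = (r1+r2)·wrap + 2·C·cosβ = 25·3.6859 + 2·89.5768 = 271.3016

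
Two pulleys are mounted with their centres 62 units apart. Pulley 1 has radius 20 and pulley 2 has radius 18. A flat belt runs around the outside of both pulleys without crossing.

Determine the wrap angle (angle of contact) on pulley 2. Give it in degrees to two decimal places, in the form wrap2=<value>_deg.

wrap2=176.30_deg

open belt: β = asin((r2−r1)/C) = asin(-2/62) = -1.8486°
wrap1 = π − 2β = 183.6971°
wrap2 = π + 2β = 176.3029°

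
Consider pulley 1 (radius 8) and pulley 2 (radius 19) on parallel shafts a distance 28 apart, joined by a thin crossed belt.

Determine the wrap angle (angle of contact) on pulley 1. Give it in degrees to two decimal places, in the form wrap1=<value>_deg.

crossed belt: β = asin((r1+r2)/C) = asin(27/28) = 74.6411°
wrap1 = wrap2 = π + 2β = 329.2822°

wrap1=329.28_deg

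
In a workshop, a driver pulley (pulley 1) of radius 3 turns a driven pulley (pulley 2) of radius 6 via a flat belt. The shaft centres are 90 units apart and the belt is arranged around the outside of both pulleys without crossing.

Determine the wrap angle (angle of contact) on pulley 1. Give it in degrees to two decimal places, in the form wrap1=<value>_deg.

open belt: β = asin((r2−r1)/C) = asin(3/90) = 1.9102°
wrap1 = π − 2β = 176.1796°
wrap2 = π + 2β = 183.8204°

wrap1=176.18_deg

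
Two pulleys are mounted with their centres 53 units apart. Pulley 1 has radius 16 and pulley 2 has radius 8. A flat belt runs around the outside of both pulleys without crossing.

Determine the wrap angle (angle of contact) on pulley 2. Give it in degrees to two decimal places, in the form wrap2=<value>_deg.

open belt: β = asin((r2−r1)/C) = asin(-8/53) = -8.6816°
wrap1 = π − 2β = 197.3632°
wrap2 = π + 2β = 162.6368°

wrap2=162.64_deg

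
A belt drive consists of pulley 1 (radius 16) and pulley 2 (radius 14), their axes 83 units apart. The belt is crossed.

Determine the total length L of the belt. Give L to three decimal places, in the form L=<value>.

L=271.214

crossed belt: β = asin((r1+r2)/C) = asin(30/83) = 21.1890°
wrap1 = wrap2 = π + 2β = 222.3780°
tangent length = C·cosβ = 77.3886
L = (r1+r2)·wrap + 2·C·cosβ = 30·3.8812 + 2·77.3886 = 271.2141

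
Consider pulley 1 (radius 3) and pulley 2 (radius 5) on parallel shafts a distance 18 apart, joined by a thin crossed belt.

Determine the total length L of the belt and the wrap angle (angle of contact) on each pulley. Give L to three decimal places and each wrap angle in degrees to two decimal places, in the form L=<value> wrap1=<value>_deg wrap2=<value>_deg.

crossed belt: β = asin((r1+r2)/C) = asin(8/18) = 26.3878°
wrap1 = wrap2 = π + 2β = 232.7756°
tangent length = C·cosβ = 16.1245
L = (r1+r2)·wrap + 2·C·cosβ = 8·4.0627 + 2·16.1245 = 64.7506

L=64.751 wrap1=232.78_deg wrap2=232.78_deg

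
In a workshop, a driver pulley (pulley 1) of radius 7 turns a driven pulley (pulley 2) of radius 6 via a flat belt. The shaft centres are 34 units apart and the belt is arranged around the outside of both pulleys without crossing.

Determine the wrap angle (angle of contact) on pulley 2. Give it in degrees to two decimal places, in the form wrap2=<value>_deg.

wrap2=176.63_deg

open belt: β = asin((r2−r1)/C) = asin(-1/34) = -1.6854°
wrap1 = π − 2β = 183.3708°
wrap2 = π + 2β = 176.6292°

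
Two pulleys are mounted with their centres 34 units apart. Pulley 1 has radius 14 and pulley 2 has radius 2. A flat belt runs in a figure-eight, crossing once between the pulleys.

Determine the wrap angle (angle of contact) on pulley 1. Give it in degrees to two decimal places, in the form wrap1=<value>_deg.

wrap1=236.14_deg

crossed belt: β = asin((r1+r2)/C) = asin(16/34) = 28.0725°
wrap1 = wrap2 = π + 2β = 236.1450°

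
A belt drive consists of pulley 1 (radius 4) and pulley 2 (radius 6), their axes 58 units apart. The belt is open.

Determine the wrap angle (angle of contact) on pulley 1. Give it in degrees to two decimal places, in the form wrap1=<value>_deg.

open belt: β = asin((r2−r1)/C) = asin(2/58) = 1.9761°
wrap1 = π − 2β = 176.0478°
wrap2 = π + 2β = 183.9522°

wrap1=176.05_deg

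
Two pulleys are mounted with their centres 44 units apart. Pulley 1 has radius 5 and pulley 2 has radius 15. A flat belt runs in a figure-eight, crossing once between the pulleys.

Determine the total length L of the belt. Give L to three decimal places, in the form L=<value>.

crossed belt: β = asin((r1+r2)/C) = asin(20/44) = 27.0357°
wrap1 = wrap2 = π + 2β = 234.0714°
tangent length = C·cosβ = 39.1918
L = (r1+r2)·wrap + 2·C·cosβ = 20·4.0853 + 2·39.1918 = 160.0900

L=160.090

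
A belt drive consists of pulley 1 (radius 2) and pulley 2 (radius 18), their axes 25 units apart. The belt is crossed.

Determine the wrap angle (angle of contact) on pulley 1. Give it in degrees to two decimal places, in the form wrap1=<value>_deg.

crossed belt: β = asin((r1+r2)/C) = asin(20/25) = 53.1301°
wrap1 = wrap2 = π + 2β = 286.2602°

wrap1=286.26_deg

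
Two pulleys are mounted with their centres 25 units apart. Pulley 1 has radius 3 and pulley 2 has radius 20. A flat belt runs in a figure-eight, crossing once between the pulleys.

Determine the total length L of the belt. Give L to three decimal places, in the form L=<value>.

L=145.584

crossed belt: β = asin((r1+r2)/C) = asin(23/25) = 66.9261°
wrap1 = wrap2 = π + 2β = 313.8522°
tangent length = C·cosβ = 9.7980
L = (r1+r2)·wrap + 2·C·cosβ = 23·5.4778 + 2·9.7980 = 145.5843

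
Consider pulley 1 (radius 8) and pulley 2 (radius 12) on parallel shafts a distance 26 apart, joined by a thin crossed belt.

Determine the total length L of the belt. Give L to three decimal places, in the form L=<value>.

crossed belt: β = asin((r1+r2)/C) = asin(20/26) = 50.2849°
wrap1 = wrap2 = π + 2β = 280.5697°
tangent length = C·cosβ = 16.6132
L = (r1+r2)·wrap + 2·C·cosβ = 20·4.8969 + 2·16.6132 = 131.1638

L=131.164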